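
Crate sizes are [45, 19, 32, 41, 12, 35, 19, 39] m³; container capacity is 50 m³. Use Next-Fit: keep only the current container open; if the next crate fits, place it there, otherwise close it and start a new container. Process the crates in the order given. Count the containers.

45 m³ → container 1 (remaining 5 m³)
19 m³ → container 2 (remaining 31 m³)
32 m³ → container 3 (remaining 18 m³)
41 m³ → container 4 (remaining 9 m³)
12 m³ → container 5 (remaining 38 m³)
35 m³ → container 5 (remaining 3 m³)
19 m³ → container 6 (remaining 31 m³)
39 m³ → container 7 (remaining 11 m³)
Final containers: [45] [19] [32] [41] [12,35] [19] [39].

7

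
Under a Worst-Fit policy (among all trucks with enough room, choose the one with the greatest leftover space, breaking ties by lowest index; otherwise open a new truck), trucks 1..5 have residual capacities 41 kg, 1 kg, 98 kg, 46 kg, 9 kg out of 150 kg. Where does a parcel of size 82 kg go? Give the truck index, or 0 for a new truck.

3

Trucks with room: truck 3 (98 kg).
Most room is truck 3 with 98 kg free.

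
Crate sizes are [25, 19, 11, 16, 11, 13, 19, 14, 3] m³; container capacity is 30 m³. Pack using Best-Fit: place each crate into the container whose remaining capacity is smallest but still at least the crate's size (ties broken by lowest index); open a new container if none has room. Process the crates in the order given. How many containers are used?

5 containers

Put 25 m³ in container 1; 5 m³ remain.
Put 19 m³ in container 2; 11 m³ remain.
Put 11 m³ in container 2; 0 m³ remain.
Put 16 m³ in container 3; 14 m³ remain.
Put 11 m³ in container 3; 3 m³ remain.
Put 13 m³ in container 4; 17 m³ remain.
Put 19 m³ in container 5; 11 m³ remain.
Put 14 m³ in container 4; 3 m³ remain.
Put 3 m³ in container 3; 0 m³ remain.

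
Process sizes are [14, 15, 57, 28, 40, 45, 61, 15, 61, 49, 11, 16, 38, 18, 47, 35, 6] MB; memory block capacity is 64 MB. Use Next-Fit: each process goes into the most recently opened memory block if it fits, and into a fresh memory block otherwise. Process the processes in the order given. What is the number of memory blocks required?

13

Put 14 MB in memory block 1; 50 MB remain.
Put 15 MB in memory block 1; 35 MB remain.
Put 57 MB in memory block 2; 7 MB remain.
Put 28 MB in memory block 3; 36 MB remain.
Put 40 MB in memory block 4; 24 MB remain.
Put 45 MB in memory block 5; 19 MB remain.
Put 61 MB in memory block 6; 3 MB remain.
Put 15 MB in memory block 7; 49 MB remain.
Put 61 MB in memory block 8; 3 MB remain.
Put 49 MB in memory block 9; 15 MB remain.
Put 11 MB in memory block 9; 4 MB remain.
Put 16 MB in memory block 10; 48 MB remain.
Put 38 MB in memory block 10; 10 MB remain.
Put 18 MB in memory block 11; 46 MB remain.
Put 47 MB in memory block 12; 17 MB remain.
Put 35 MB in memory block 13; 29 MB remain.
Put 6 MB in memory block 13; 23 MB remain.
Final memory blocks: [14,15] [57] [28] [40] [45] [61] [15] [61] [49,11] [16,38] [18] [47] [35,6].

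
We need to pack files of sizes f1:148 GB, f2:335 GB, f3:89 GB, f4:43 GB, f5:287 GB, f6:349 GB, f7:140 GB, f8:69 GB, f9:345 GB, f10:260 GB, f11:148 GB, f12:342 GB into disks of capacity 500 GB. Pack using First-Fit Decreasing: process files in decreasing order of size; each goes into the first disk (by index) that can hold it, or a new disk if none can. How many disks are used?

Sorted descending: 349, 345, 342, 335, 287, 260, 148, 148, 140, 89, 69, 43.
Put 349 GB in disk 1; 151 GB remain.
Put 345 GB in disk 2; 155 GB remain.
Put 342 GB in disk 3; 158 GB remain.
Put 335 GB in disk 4; 165 GB remain.
Put 287 GB in disk 5; 213 GB remain.
Put 260 GB in disk 6; 240 GB remain.
Put 148 GB in disk 1; 3 GB remain.
Put 148 GB in disk 2; 7 GB remain.
Put 140 GB in disk 3; 18 GB remain.
Put 89 GB in disk 4; 76 GB remain.
Put 69 GB in disk 4; 7 GB remain.
Put 43 GB in disk 5; 170 GB remain.

6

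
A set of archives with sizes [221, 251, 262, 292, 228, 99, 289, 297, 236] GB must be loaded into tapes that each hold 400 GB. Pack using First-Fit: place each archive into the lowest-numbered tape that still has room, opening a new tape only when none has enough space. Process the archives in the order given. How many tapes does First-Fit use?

8

tape 1: place 221 GB, 179 GB left
tape 2: place 251 GB, 149 GB left
tape 3: place 262 GB, 138 GB left
tape 4: place 292 GB, 108 GB left
tape 5: place 228 GB, 172 GB left
tape 1: place 99 GB, 80 GB left
tape 6: place 289 GB, 111 GB left
tape 7: place 297 GB, 103 GB left
tape 8: place 236 GB, 164 GB left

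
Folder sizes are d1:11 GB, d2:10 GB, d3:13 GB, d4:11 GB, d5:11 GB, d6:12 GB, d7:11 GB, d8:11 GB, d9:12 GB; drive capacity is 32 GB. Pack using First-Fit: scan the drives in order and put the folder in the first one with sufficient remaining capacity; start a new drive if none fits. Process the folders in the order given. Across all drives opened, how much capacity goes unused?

26

Put d1 (11 GB) in drive 1; 21 GB remain.
Put d2 (10 GB) in drive 1; 11 GB remain.
Put d3 (13 GB) in drive 2; 19 GB remain.
Put d4 (11 GB) in drive 1; 0 GB remain.
Put d5 (11 GB) in drive 2; 8 GB remain.
Put d6 (12 GB) in drive 3; 20 GB remain.
Put d7 (11 GB) in drive 3; 9 GB remain.
Put d8 (11 GB) in drive 4; 21 GB remain.
Put d9 (12 GB) in drive 4; 9 GB remain.
4 drives × 32 GB = 128 GB; used 102 GB; unused 26 GB.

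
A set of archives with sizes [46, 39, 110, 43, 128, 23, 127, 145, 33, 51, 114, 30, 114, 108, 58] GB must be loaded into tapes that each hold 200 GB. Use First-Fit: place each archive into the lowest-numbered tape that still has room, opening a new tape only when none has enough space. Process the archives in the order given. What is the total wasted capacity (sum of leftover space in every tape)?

231

Put 46 GB in tape 1; 154 GB remain.
Put 39 GB in tape 1; 115 GB remain.
Put 110 GB in tape 1; 5 GB remain.
Put 43 GB in tape 2; 157 GB remain.
Put 128 GB in tape 2; 29 GB remain.
Put 23 GB in tape 2; 6 GB remain.
Put 127 GB in tape 3; 73 GB remain.
Put 145 GB in tape 4; 55 GB remain.
Put 33 GB in tape 3; 40 GB remain.
Put 51 GB in tape 4; 4 GB remain.
Put 114 GB in tape 5; 86 GB remain.
Put 30 GB in tape 3; 10 GB remain.
Put 114 GB in tape 6; 86 GB remain.
Put 108 GB in tape 7; 92 GB remain.
Put 58 GB in tape 5; 28 GB remain.
7 tapes × 200 GB = 1400 GB; used 1169 GB; unused 231 GB.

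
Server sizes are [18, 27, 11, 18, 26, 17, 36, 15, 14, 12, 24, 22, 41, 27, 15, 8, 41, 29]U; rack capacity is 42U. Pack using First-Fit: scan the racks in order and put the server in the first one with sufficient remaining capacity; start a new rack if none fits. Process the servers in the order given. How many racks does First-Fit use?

18U → rack 1 (remaining 24U)
27U → rack 2 (remaining 15U)
11U → rack 1 (remaining 13U)
18U → rack 3 (remaining 24U)
26U → rack 4 (remaining 16U)
17U → rack 3 (remaining 7U)
36U → rack 5 (remaining 6U)
15U → rack 2 (remaining 0U)
14U → rack 4 (remaining 2U)
12U → rack 1 (remaining 1U)
24U → rack 6 (remaining 18U)
22U → rack 7 (remaining 20U)
41U → rack 8 (remaining 1U)
27U → rack 9 (remaining 15U)
15U → rack 6 (remaining 3U)
8U → rack 7 (remaining 12U)
41U → rack 10 (remaining 1U)
29U → rack 11 (remaining 13U)

11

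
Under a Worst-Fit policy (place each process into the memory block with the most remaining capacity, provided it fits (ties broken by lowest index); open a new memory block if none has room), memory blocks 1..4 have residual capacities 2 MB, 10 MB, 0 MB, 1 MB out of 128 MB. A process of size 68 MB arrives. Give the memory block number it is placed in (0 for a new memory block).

0

No memory block has ≥ 68 MB free, so a new memory block is opened.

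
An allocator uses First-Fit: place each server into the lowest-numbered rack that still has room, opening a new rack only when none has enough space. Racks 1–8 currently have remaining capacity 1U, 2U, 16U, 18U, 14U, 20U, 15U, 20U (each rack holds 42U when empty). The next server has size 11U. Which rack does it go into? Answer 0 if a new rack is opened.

3

Racks with room: rack 3 (16U), rack 4 (18U), rack 5 (14U), rack 6 (20U), rack 7 (15U), rack 8 (20U).
The first with room is rack 3.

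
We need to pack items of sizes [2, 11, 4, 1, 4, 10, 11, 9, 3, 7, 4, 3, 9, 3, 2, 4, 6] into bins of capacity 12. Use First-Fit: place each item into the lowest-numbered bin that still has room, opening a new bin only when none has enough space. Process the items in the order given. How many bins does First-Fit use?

9 bins

Put 2 in bin 1; 10 remain.
Put 11 in bin 2; 1 remain.
Put 4 in bin 1; 6 remain.
Put 1 in bin 1; 5 remain.
Put 4 in bin 1; 1 remain.
Put 10 in bin 3; 2 remain.
Put 11 in bin 4; 1 remain.
Put 9 in bin 5; 3 remain.
Put 3 in bin 5; 0 remain.
Put 7 in bin 6; 5 remain.
Put 4 in bin 6; 1 remain.
Put 3 in bin 7; 9 remain.
Put 9 in bin 7; 0 remain.
Put 3 in bin 8; 9 remain.
Put 2 in bin 3; 0 remain.
Put 4 in bin 8; 5 remain.
Put 6 in bin 9; 6 remain.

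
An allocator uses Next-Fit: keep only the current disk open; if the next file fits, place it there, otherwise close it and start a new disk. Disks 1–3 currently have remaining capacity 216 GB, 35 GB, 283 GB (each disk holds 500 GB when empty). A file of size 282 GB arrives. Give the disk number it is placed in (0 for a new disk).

Next-Fit only looks at disk 3, which has 283 GB free.
282 GB fits there.

3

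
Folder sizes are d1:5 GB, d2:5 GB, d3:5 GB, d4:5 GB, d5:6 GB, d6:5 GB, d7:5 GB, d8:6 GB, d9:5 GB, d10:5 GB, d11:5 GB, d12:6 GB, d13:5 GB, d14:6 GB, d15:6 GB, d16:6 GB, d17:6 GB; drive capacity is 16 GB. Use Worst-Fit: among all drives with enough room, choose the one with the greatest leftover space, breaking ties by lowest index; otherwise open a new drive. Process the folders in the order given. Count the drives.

d1 (5 GB) → drive 1 (remaining 11 GB)
d2 (5 GB) → drive 1 (remaining 6 GB)
d3 (5 GB) → drive 1 (remaining 1 GB)
d4 (5 GB) → drive 2 (remaining 11 GB)
d5 (6 GB) → drive 2 (remaining 5 GB)
d6 (5 GB) → drive 2 (remaining 0 GB)
d7 (5 GB) → drive 3 (remaining 11 GB)
d8 (6 GB) → drive 3 (remaining 5 GB)
d9 (5 GB) → drive 3 (remaining 0 GB)
d10 (5 GB) → drive 4 (remaining 11 GB)
d11 (5 GB) → drive 4 (remaining 6 GB)
d12 (6 GB) → drive 4 (remaining 0 GB)
d13 (5 GB) → drive 5 (remaining 11 GB)
d14 (6 GB) → drive 5 (remaining 5 GB)
d15 (6 GB) → drive 6 (remaining 10 GB)
d16 (6 GB) → drive 6 (remaining 4 GB)
d17 (6 GB) → drive 7 (remaining 10 GB)
Final drives: [5,5,5] [5,6,5] [5,6,5] [5,5,6] [5,6] [6,6] [6].

7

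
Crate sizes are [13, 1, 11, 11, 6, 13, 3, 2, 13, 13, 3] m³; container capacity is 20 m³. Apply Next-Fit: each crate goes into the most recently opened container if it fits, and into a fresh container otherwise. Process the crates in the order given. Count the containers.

container 1: place 13 m³, 7 m³ left
container 1: place 1 m³, 6 m³ left
container 2: place 11 m³, 9 m³ left
container 3: place 11 m³, 9 m³ left
container 3: place 6 m³, 3 m³ left
container 4: place 13 m³, 7 m³ left
container 4: place 3 m³, 4 m³ left
container 4: place 2 m³, 2 m³ left
container 5: place 13 m³, 7 m³ left
container 6: place 13 m³, 7 m³ left
container 6: place 3 m³, 4 m³ left
Final containers: [13,1] [11] [11,6] [13,3,2] [13] [13,3].

6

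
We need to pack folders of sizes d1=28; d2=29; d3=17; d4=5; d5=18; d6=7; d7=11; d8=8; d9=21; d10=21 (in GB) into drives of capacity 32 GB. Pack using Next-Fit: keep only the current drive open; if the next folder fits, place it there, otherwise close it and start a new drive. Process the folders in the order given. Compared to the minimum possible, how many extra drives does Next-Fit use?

Next-Fit: [28] [29] [17,5] [18,7] [11,8] [21] [21] → 7 drives.
Total size 165 GB; any packing needs at least ⌈165/32⌉ = 6 drives.
An optimal packing achieves that bound: [29] [28] [21,11] [21,8] [18,7,5] [17] → 6 drives.
Excess: 7 − 6 = 1.

1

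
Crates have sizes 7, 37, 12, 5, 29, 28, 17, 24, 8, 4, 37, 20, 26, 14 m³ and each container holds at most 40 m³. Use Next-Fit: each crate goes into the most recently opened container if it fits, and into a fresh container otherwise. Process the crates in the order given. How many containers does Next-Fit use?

7 m³ → container 1 (remaining 33 m³)
37 m³ → container 2 (remaining 3 m³)
12 m³ → container 3 (remaining 28 m³)
5 m³ → container 3 (remaining 23 m³)
29 m³ → container 4 (remaining 11 m³)
28 m³ → container 5 (remaining 12 m³)
17 m³ → container 6 (remaining 23 m³)
24 m³ → container 7 (remaining 16 m³)
8 m³ → container 7 (remaining 8 m³)
4 m³ → container 7 (remaining 4 m³)
37 m³ → container 8 (remaining 3 m³)
20 m³ → container 9 (remaining 20 m³)
26 m³ → container 10 (remaining 14 m³)
14 m³ → container 10 (remaining 0 m³)

10 containers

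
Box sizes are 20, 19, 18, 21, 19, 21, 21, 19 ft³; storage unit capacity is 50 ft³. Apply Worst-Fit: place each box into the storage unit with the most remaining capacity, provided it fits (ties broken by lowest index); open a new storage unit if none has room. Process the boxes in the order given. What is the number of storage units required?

20 ft³ → storage unit 1 (remaining 30 ft³)
19 ft³ → storage unit 1 (remaining 11 ft³)
18 ft³ → storage unit 2 (remaining 32 ft³)
21 ft³ → storage unit 2 (remaining 11 ft³)
19 ft³ → storage unit 3 (remaining 31 ft³)
21 ft³ → storage unit 3 (remaining 10 ft³)
21 ft³ → storage unit 4 (remaining 29 ft³)
19 ft³ → storage unit 4 (remaining 10 ft³)

4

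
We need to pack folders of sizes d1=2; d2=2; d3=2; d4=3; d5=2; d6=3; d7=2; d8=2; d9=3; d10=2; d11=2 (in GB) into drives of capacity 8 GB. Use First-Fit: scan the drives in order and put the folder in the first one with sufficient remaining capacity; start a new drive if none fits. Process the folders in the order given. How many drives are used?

drive 1: place d1 (2 GB), 6 GB left
drive 1: place d2 (2 GB), 4 GB left
drive 1: place d3 (2 GB), 2 GB left
drive 2: place d4 (3 GB), 5 GB left
drive 1: place d5 (2 GB), 0 GB left
drive 2: place d6 (3 GB), 2 GB left
drive 2: place d7 (2 GB), 0 GB left
drive 3: place d8 (2 GB), 6 GB left
drive 3: place d9 (3 GB), 3 GB left
drive 3: place d10 (2 GB), 1 GB left
drive 4: place d11 (2 GB), 6 GB left
Final drives: [2,2,2,2] [3,3,2] [2,3,2] [2].

4 drives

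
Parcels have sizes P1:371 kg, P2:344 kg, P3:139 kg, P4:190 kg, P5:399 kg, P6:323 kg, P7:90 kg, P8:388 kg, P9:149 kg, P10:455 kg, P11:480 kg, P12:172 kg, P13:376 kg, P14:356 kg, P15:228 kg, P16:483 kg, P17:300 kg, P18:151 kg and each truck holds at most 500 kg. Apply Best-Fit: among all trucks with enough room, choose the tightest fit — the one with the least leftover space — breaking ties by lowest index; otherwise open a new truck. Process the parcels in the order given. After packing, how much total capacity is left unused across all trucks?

1106

truck 1: place P1 (371 kg), 129 kg left
truck 2: place P2 (344 kg), 156 kg left
truck 2: place P3 (139 kg), 17 kg left
truck 3: place P4 (190 kg), 310 kg left
truck 4: place P5 (399 kg), 101 kg left
truck 5: place P6 (323 kg), 177 kg left
truck 4: place P7 (90 kg), 11 kg left
truck 6: place P8 (388 kg), 112 kg left
truck 5: place P9 (149 kg), 28 kg left
truck 7: place P10 (455 kg), 45 kg left
truck 8: place P11 (480 kg), 20 kg left
truck 3: place P12 (172 kg), 138 kg left
truck 9: place P13 (376 kg), 124 kg left
truck 10: place P14 (356 kg), 144 kg left
truck 11: place P15 (228 kg), 272 kg left
truck 12: place P16 (483 kg), 17 kg left
truck 13: place P17 (300 kg), 200 kg left
truck 13: place P18 (151 kg), 49 kg left
13 trucks × 500 kg = 6500 kg; used 5394 kg; unused 1106 kg.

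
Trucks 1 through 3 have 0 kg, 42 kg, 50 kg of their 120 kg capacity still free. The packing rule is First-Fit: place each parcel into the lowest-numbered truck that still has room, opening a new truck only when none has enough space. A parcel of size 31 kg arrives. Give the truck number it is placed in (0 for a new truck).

Trucks with room: truck 2 (42 kg), truck 3 (50 kg).
The first with room is truck 2.

2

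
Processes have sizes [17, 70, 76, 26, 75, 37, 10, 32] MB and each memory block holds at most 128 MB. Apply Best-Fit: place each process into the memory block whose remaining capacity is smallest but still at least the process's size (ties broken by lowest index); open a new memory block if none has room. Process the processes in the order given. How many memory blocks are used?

17 MB → memory block 1 (remaining 111 MB)
70 MB → memory block 1 (remaining 41 MB)
76 MB → memory block 2 (remaining 52 MB)
26 MB → memory block 1 (remaining 15 MB)
75 MB → memory block 3 (remaining 53 MB)
37 MB → memory block 2 (remaining 15 MB)
10 MB → memory block 1 (remaining 5 MB)
32 MB → memory block 3 (remaining 21 MB)
Final memory blocks: [17,70,26,10] [76,37] [75,32].

3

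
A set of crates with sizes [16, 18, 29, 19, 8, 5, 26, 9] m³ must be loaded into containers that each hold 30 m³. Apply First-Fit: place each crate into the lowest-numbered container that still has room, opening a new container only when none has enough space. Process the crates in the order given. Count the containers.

Put 16 m³ in container 1; 14 m³ remain.
Put 18 m³ in container 2; 12 m³ remain.
Put 29 m³ in container 3; 1 m³ remain.
Put 19 m³ in container 4; 11 m³ remain.
Put 8 m³ in container 1; 6 m³ remain.
Put 5 m³ in container 1; 1 m³ remain.
Put 26 m³ in container 5; 4 m³ remain.
Put 9 m³ in container 2; 3 m³ remain.

5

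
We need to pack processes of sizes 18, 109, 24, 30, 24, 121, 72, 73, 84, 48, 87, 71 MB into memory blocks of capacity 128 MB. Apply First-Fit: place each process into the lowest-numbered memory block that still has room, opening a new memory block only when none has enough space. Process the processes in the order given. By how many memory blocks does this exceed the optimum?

1

First-Fit: [18,109] [24,30,24,48] [121] [72] [73] [84] [87] [71] → 8 memory blocks.
7 processes exceed 64 MB (half the capacity), and no two of those can share a memory block, so at least 7 memory blocks are needed.
An optimal packing achieves that bound: [121] [109,18] [87,30] [84,24] [73,48] [72,24] [71] → 7 memory blocks.
Excess: 8 − 7 = 1.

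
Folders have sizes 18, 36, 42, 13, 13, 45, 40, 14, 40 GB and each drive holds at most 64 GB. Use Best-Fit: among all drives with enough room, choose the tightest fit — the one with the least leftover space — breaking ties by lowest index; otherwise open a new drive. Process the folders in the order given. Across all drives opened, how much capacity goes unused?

59

Put 18 GB in drive 1; 46 GB remain.
Put 36 GB in drive 1; 10 GB remain.
Put 42 GB in drive 2; 22 GB remain.
Put 13 GB in drive 2; 9 GB remain.
Put 13 GB in drive 3; 51 GB remain.
Put 45 GB in drive 3; 6 GB remain.
Put 40 GB in drive 4; 24 GB remain.
Put 14 GB in drive 4; 10 GB remain.
Put 40 GB in drive 5; 24 GB remain.
5 drives × 64 GB = 320 GB; used 261 GB; unused 59 GB.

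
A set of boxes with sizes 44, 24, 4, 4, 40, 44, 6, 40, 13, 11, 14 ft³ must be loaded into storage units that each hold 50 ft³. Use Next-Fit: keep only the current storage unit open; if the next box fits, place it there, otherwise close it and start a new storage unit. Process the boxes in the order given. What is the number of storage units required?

6

Put 44 ft³ in storage unit 1; 6 ft³ remain.
Put 24 ft³ in storage unit 2; 26 ft³ remain.
Put 4 ft³ in storage unit 2; 22 ft³ remain.
Put 4 ft³ in storage unit 2; 18 ft³ remain.
Put 40 ft³ in storage unit 3; 10 ft³ remain.
Put 44 ft³ in storage unit 4; 6 ft³ remain.
Put 6 ft³ in storage unit 4; 0 ft³ remain.
Put 40 ft³ in storage unit 5; 10 ft³ remain.
Put 13 ft³ in storage unit 6; 37 ft³ remain.
Put 11 ft³ in storage unit 6; 26 ft³ remain.
Put 14 ft³ in storage unit 6; 12 ft³ remain.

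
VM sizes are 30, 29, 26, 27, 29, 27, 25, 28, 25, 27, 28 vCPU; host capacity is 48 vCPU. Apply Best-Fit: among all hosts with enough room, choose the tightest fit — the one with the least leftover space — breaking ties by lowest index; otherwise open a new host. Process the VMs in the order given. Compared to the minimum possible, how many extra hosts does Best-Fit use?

Best-Fit: [30] [29] [26] [27] [29] [27] [25] [28] [25] [27] [28] → 11 hosts.
11 VMs exceed 24 vCPU (half the capacity), and no two of those can share a host, so at least 11 hosts are needed.
So 11 is already optimal.

0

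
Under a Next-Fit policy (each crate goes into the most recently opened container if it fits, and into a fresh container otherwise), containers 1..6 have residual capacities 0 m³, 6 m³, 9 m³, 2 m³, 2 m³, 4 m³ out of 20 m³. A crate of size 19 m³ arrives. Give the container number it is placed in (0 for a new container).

Next-Fit only looks at container 6, which has 4 m³ free.
19 m³ does not fit, so a new container is opened.

0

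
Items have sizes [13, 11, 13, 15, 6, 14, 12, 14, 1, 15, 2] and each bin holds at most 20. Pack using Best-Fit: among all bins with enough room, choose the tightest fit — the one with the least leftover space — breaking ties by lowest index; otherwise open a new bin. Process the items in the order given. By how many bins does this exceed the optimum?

Best-Fit: [13,6,1] [11] [13] [15,2] [14] [12] [14] [15] → 8 bins.
8 items exceed 10 (half the capacity), and no two of those can share a bin, so at least 8 bins are needed.
So 8 is already optimal.

0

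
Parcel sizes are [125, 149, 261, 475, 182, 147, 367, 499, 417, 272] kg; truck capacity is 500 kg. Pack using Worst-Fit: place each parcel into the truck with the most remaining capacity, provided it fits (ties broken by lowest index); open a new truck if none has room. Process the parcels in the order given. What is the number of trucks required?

truck 1: place 125 kg, 375 kg left
truck 1: place 149 kg, 226 kg left
truck 2: place 261 kg, 239 kg left
truck 3: place 475 kg, 25 kg left
truck 2: place 182 kg, 57 kg left
truck 1: place 147 kg, 79 kg left
truck 4: place 367 kg, 133 kg left
truck 5: place 499 kg, 1 kg left
truck 6: place 417 kg, 83 kg left
truck 7: place 272 kg, 228 kg left
Final trucks: [125,149,147] [261,182] [475] [367] [499] [417] [272].

7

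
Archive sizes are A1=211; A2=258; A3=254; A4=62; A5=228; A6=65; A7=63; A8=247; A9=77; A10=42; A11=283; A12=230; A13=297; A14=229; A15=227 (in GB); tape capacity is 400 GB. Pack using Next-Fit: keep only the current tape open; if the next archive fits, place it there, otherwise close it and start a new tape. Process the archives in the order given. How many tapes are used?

10 tapes

A1 (211 GB) → tape 1 (remaining 189 GB)
A2 (258 GB) → tape 2 (remaining 142 GB)
A3 (254 GB) → tape 3 (remaining 146 GB)
A4 (62 GB) → tape 3 (remaining 84 GB)
A5 (228 GB) → tape 4 (remaining 172 GB)
A6 (65 GB) → tape 4 (remaining 107 GB)
A7 (63 GB) → tape 4 (remaining 44 GB)
A8 (247 GB) → tape 5 (remaining 153 GB)
A9 (77 GB) → tape 5 (remaining 76 GB)
A10 (42 GB) → tape 5 (remaining 34 GB)
A11 (283 GB) → tape 6 (remaining 117 GB)
A12 (230 GB) → tape 7 (remaining 170 GB)
A13 (297 GB) → tape 8 (remaining 103 GB)
A14 (229 GB) → tape 9 (remaining 171 GB)
A15 (227 GB) → tape 10 (remaining 173 GB)
Final tapes: [211] [258] [254,62] [228,65,63] [247,77,42] [283] [230] [297] [229] [227].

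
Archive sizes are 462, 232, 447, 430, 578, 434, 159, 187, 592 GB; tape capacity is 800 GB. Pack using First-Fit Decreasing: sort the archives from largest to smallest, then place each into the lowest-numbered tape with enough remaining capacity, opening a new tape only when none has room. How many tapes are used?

Sorted descending: 592, 578, 462, 447, 434, 430, 232, 187, 159.
tape 1: place 592 GB, 208 GB left
tape 2: place 578 GB, 222 GB left
tape 3: place 462 GB, 338 GB left
tape 4: place 447 GB, 353 GB left
tape 5: place 434 GB, 366 GB left
tape 6: place 430 GB, 370 GB left
tape 3: place 232 GB, 106 GB left
tape 1: place 187 GB, 21 GB left
tape 2: place 159 GB, 63 GB left

6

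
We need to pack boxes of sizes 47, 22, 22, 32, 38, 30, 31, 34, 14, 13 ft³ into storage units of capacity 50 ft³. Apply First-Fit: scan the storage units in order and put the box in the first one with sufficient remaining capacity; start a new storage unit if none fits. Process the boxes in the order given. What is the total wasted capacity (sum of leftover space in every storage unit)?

67

Put 47 ft³ in storage unit 1; 3 ft³ remain.
Put 22 ft³ in storage unit 2; 28 ft³ remain.
Put 22 ft³ in storage unit 2; 6 ft³ remain.
Put 32 ft³ in storage unit 3; 18 ft³ remain.
Put 38 ft³ in storage unit 4; 12 ft³ remain.
Put 30 ft³ in storage unit 5; 20 ft³ remain.
Put 31 ft³ in storage unit 6; 19 ft³ remain.
Put 34 ft³ in storage unit 7; 16 ft³ remain.
Put 14 ft³ in storage unit 3; 4 ft³ remain.
Put 13 ft³ in storage unit 5; 7 ft³ remain.
7 storage units × 50 ft³ = 350 ft³; used 283 ft³; unused 67 ft³.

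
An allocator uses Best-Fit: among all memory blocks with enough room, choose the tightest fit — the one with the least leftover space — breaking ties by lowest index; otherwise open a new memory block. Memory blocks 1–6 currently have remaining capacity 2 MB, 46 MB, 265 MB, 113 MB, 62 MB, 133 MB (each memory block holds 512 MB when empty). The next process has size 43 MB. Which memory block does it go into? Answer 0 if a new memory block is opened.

2

Memory blocks with room: memory block 2 (46 MB), memory block 3 (265 MB), memory block 4 (113 MB), memory block 5 (62 MB), memory block 6 (133 MB).
Tightest fit is memory block 2 with 46 MB free.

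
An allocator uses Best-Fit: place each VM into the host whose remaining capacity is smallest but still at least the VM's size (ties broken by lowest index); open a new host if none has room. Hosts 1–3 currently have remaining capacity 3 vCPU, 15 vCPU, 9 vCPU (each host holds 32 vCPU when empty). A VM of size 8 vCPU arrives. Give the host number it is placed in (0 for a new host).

3

Hosts with room: host 2 (15 vCPU), host 3 (9 vCPU).
Tightest fit is host 3 with 9 vCPU free.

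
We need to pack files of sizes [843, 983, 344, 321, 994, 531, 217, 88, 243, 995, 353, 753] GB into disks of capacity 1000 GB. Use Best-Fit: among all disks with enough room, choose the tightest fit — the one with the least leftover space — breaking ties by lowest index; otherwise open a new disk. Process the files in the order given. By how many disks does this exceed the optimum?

Best-Fit: [843] [983] [344,321,217,88] [994] [531,243] [995] [353] [753] → 8 disks.
Total size 6665 GB; any packing needs at least ⌈6665/1000⌉ = 7 disks.
An optimal packing achieves that bound: [995] [994] [983] [843,88] [753,243] [531,353] [344,321,217] → 7 disks.
Excess: 8 − 7 = 1.

1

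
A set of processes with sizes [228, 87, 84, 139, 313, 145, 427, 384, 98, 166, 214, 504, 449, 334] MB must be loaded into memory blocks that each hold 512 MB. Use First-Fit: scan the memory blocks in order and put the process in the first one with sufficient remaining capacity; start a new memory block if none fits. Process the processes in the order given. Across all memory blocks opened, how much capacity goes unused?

1036

228 MB → memory block 1 (remaining 284 MB)
87 MB → memory block 1 (remaining 197 MB)
84 MB → memory block 1 (remaining 113 MB)
139 MB → memory block 2 (remaining 373 MB)
313 MB → memory block 2 (remaining 60 MB)
145 MB → memory block 3 (remaining 367 MB)
427 MB → memory block 4 (remaining 85 MB)
384 MB → memory block 5 (remaining 128 MB)
98 MB → memory block 1 (remaining 15 MB)
166 MB → memory block 3 (remaining 201 MB)
214 MB → memory block 6 (remaining 298 MB)
504 MB → memory block 7 (remaining 8 MB)
449 MB → memory block 8 (remaining 63 MB)
334 MB → memory block 9 (remaining 178 MB)
9 memory blocks × 512 MB = 4608 MB; used 3572 MB; unused 1036 MB.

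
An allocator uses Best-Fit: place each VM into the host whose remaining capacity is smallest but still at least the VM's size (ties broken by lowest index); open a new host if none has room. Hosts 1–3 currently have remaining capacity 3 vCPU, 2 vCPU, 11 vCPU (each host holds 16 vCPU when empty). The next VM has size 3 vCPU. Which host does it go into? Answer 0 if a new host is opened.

Hosts with room: host 1 (3 vCPU), host 3 (11 vCPU).
Tightest fit is host 1 with 3 vCPU free.

1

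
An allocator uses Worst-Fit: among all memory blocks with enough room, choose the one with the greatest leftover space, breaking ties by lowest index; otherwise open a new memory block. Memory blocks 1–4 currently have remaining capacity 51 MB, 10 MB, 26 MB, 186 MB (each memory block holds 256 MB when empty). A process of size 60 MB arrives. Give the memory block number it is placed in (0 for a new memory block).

Memory blocks with room: memory block 4 (186 MB).
Most room is memory block 4 with 186 MB free.

4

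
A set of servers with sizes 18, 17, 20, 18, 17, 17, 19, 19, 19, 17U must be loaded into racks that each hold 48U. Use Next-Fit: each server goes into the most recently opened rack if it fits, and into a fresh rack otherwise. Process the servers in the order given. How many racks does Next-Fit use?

5

Put 18U in rack 1; 30U remain.
Put 17U in rack 1; 13U remain.
Put 20U in rack 2; 28U remain.
Put 18U in rack 2; 10U remain.
Put 17U in rack 3; 31U remain.
Put 17U in rack 3; 14U remain.
Put 19U in rack 4; 29U remain.
Put 19U in rack 4; 10U remain.
Put 19U in rack 5; 29U remain.
Put 17U in rack 5; 12U remain.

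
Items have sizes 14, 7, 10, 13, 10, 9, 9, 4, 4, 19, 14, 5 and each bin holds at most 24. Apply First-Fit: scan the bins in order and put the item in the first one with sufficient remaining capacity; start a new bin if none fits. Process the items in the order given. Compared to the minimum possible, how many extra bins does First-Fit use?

First-Fit: [14,7] [10,13] [10,9,4] [9,4,5] [19] [14] → 6 bins.
Total size 118; any packing needs at least ⌈118/24⌉ = 5 bins.
An optimal packing achieves that bound: [19,5] [14,10] [14,10] [13,9] [9,7,4,4] → 5 bins.
Excess: 6 − 5 = 1.

1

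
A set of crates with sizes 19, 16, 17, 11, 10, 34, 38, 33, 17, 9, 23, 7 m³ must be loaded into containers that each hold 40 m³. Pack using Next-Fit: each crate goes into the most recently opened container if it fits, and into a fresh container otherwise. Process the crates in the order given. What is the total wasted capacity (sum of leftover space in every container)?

46

container 1: place 19 m³, 21 m³ left
container 1: place 16 m³, 5 m³ left
container 2: place 17 m³, 23 m³ left
container 2: place 11 m³, 12 m³ left
container 2: place 10 m³, 2 m³ left
container 3: place 34 m³, 6 m³ left
container 4: place 38 m³, 2 m³ left
container 5: place 33 m³, 7 m³ left
container 6: place 17 m³, 23 m³ left
container 6: place 9 m³, 14 m³ left
container 7: place 23 m³, 17 m³ left
container 7: place 7 m³, 10 m³ left
7 containers × 40 m³ = 280 m³; used 234 m³; unused 46 m³.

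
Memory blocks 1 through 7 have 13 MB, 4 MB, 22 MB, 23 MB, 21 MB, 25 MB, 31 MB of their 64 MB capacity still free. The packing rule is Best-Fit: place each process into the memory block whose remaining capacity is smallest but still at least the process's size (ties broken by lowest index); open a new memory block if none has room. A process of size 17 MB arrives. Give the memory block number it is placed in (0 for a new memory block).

5

Memory blocks with room: memory block 3 (22 MB), memory block 4 (23 MB), memory block 5 (21 MB), memory block 6 (25 MB), memory block 7 (31 MB).
Tightest fit is memory block 5 with 21 MB free.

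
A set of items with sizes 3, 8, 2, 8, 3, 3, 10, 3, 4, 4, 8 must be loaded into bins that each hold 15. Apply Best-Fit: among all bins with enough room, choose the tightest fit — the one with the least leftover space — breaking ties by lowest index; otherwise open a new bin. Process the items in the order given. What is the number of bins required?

5

bin 1: place 3, 12 left
bin 1: place 8, 4 left
bin 1: place 2, 2 left
bin 2: place 8, 7 left
bin 2: place 3, 4 left
bin 2: place 3, 1 left
bin 3: place 10, 5 left
bin 3: place 3, 2 left
bin 4: place 4, 11 left
bin 4: place 4, 7 left
bin 5: place 8, 7 left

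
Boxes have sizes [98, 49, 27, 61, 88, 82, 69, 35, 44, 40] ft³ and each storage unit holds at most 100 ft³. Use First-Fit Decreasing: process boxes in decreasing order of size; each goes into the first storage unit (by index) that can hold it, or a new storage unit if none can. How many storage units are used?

7 storage units

Sorted descending: 98, 88, 82, 69, 61, 49, 44, 40, 35, 27.
Put 98 ft³ in storage unit 1; 2 ft³ remain.
Put 88 ft³ in storage unit 2; 12 ft³ remain.
Put 82 ft³ in storage unit 3; 18 ft³ remain.
Put 69 ft³ in storage unit 4; 31 ft³ remain.
Put 61 ft³ in storage unit 5; 39 ft³ remain.
Put 49 ft³ in storage unit 6; 51 ft³ remain.
Put 44 ft³ in storage unit 6; 7 ft³ remain.
Put 40 ft³ in storage unit 7; 60 ft³ remain.
Put 35 ft³ in storage unit 5; 4 ft³ remain.
Put 27 ft³ in storage unit 4; 4 ft³ remain.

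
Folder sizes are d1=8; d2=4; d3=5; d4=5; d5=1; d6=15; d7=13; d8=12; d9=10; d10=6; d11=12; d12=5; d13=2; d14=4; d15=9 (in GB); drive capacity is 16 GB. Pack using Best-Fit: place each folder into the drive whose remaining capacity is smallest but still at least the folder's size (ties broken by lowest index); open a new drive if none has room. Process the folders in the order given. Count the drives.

8

d1 (8 GB) → drive 1 (remaining 8 GB)
d2 (4 GB) → drive 1 (remaining 4 GB)
d3 (5 GB) → drive 2 (remaining 11 GB)
d4 (5 GB) → drive 2 (remaining 6 GB)
d5 (1 GB) → drive 1 (remaining 3 GB)
d6 (15 GB) → drive 3 (remaining 1 GB)
d7 (13 GB) → drive 4 (remaining 3 GB)
d8 (12 GB) → drive 5 (remaining 4 GB)
d9 (10 GB) → drive 6 (remaining 6 GB)
d10 (6 GB) → drive 2 (remaining 0 GB)
d11 (12 GB) → drive 7 (remaining 4 GB)
d12 (5 GB) → drive 6 (remaining 1 GB)
d13 (2 GB) → drive 1 (remaining 1 GB)
d14 (4 GB) → drive 5 (remaining 0 GB)
d15 (9 GB) → drive 8 (remaining 7 GB)
Final drives: [8,4,1,2] [5,5,6] [15] [13] [12,4] [10,5] [12] [9].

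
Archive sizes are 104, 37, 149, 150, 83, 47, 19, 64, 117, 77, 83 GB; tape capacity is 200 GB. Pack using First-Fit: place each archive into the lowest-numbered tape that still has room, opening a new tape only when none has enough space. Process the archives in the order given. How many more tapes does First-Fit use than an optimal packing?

First-Fit: [104,37,47] [149,19] [150] [83,64] [117,77] [83] → 6 tapes.
Total size 930 GB; any packing needs at least ⌈930/200⌉ = 5 tapes.
An optimal packing achieves that bound: [150,47] [149,37] [117,83] [104,83] [77,64,19] → 5 tapes.
Excess: 6 − 5 = 1.

1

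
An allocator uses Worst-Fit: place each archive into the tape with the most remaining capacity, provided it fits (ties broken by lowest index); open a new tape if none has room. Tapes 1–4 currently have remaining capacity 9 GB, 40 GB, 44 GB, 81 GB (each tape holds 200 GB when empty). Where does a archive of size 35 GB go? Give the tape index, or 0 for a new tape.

4

Tapes with room: tape 2 (40 GB), tape 3 (44 GB), tape 4 (81 GB).
Most room is tape 4 with 81 GB free.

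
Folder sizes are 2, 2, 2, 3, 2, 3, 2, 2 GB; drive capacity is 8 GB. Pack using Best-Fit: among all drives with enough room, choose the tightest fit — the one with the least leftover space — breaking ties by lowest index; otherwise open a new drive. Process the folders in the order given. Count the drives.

3 drives

Put 2 GB in drive 1; 6 GB remain.
Put 2 GB in drive 1; 4 GB remain.
Put 2 GB in drive 1; 2 GB remain.
Put 3 GB in drive 2; 5 GB remain.
Put 2 GB in drive 1; 0 GB remain.
Put 3 GB in drive 2; 2 GB remain.
Put 2 GB in drive 2; 0 GB remain.
Put 2 GB in drive 3; 6 GB remain.
Final drives: [2,2,2,2] [3,3,2] [2].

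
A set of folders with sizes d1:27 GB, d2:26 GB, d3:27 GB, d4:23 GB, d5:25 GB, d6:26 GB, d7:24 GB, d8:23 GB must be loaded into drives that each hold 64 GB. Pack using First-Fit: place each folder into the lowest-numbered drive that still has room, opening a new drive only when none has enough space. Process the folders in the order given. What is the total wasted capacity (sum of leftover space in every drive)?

d1 (27 GB) → drive 1 (remaining 37 GB)
d2 (26 GB) → drive 1 (remaining 11 GB)
d3 (27 GB) → drive 2 (remaining 37 GB)
d4 (23 GB) → drive 2 (remaining 14 GB)
d5 (25 GB) → drive 3 (remaining 39 GB)
d6 (26 GB) → drive 3 (remaining 13 GB)
d7 (24 GB) → drive 4 (remaining 40 GB)
d8 (23 GB) → drive 4 (remaining 17 GB)
4 drives × 64 GB = 256 GB; used 201 GB; unused 55 GB.

55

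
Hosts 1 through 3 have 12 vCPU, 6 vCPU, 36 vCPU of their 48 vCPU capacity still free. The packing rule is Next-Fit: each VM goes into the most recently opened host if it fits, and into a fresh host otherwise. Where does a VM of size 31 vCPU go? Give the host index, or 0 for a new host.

Next-Fit only looks at host 3, which has 36 vCPU free.
31 vCPU fits there.

3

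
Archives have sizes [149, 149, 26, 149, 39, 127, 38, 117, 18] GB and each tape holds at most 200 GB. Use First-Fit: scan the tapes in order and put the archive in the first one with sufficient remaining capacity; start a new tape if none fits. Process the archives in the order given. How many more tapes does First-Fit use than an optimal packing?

0

First-Fit: [149,26,18] [149,39] [149,38] [127] [117] → 5 tapes.
Total size 812 GB; any packing needs at least ⌈812/200⌉ = 5 tapes.
So 5 is already optimal.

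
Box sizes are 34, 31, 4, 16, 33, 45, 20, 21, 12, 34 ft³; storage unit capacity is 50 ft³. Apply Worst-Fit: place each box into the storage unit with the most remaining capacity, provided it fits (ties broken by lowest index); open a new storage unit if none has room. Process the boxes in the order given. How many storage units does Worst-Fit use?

6

Put 34 ft³ in storage unit 1; 16 ft³ remain.
Put 31 ft³ in storage unit 2; 19 ft³ remain.
Put 4 ft³ in storage unit 2; 15 ft³ remain.
Put 16 ft³ in storage unit 1; 0 ft³ remain.
Put 33 ft³ in storage unit 3; 17 ft³ remain.
Put 45 ft³ in storage unit 4; 5 ft³ remain.
Put 20 ft³ in storage unit 5; 30 ft³ remain.
Put 21 ft³ in storage unit 5; 9 ft³ remain.
Put 12 ft³ in storage unit 3; 5 ft³ remain.
Put 34 ft³ in storage unit 6; 16 ft³ remain.
Final storage units: [34,16] [31,4] [33,12] [45] [20,21] [34].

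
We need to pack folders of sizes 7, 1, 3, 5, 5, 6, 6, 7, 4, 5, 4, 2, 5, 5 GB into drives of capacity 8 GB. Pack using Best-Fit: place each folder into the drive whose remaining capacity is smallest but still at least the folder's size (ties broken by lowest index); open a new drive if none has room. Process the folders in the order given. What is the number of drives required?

7 GB → drive 1 (remaining 1 GB)
1 GB → drive 1 (remaining 0 GB)
3 GB → drive 2 (remaining 5 GB)
5 GB → drive 2 (remaining 0 GB)
5 GB → drive 3 (remaining 3 GB)
6 GB → drive 4 (remaining 2 GB)
6 GB → drive 5 (remaining 2 GB)
7 GB → drive 6 (remaining 1 GB)
4 GB → drive 7 (remaining 4 GB)
5 GB → drive 8 (remaining 3 GB)
4 GB → drive 7 (remaining 0 GB)
2 GB → drive 4 (remaining 0 GB)
5 GB → drive 9 (remaining 3 GB)
5 GB → drive 10 (remaining 3 GB)

10 drives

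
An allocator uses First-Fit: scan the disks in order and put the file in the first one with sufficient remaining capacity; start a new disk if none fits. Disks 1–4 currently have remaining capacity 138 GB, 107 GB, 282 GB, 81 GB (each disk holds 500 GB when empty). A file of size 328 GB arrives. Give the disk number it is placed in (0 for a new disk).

No disk has ≥ 328 GB free, so a new disk is opened.

0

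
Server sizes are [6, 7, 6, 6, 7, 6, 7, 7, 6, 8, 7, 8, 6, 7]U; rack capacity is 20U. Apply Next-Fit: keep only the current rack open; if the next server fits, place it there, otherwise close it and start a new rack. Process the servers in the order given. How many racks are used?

6U → rack 1 (remaining 14U)
7U → rack 1 (remaining 7U)
6U → rack 1 (remaining 1U)
6U → rack 2 (remaining 14U)
7U → rack 2 (remaining 7U)
6U → rack 2 (remaining 1U)
7U → rack 3 (remaining 13U)
7U → rack 3 (remaining 6U)
6U → rack 3 (remaining 0U)
8U → rack 4 (remaining 12U)
7U → rack 4 (remaining 5U)
8U → rack 5 (remaining 12U)
6U → rack 5 (remaining 6U)
7U → rack 6 (remaining 13U)
Final racks: [6,7,6] [6,7,6] [7,7,6] [8,7] [8,6] [7].

6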